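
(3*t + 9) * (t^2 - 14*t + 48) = 3*t^3 - 33*t^2 + 18*t + 432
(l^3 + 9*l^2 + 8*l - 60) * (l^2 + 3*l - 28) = l^5 + 12*l^4 + 7*l^3 - 288*l^2 - 404*l + 1680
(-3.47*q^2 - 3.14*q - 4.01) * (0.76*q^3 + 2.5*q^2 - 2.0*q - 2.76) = -2.6372*q^5 - 11.0614*q^4 - 3.9576*q^3 + 5.8322*q^2 + 16.6864*q + 11.0676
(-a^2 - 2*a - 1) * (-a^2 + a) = a^4 + a^3 - a^2 - a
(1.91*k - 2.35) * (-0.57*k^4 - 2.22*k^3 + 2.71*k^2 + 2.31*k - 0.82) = -1.0887*k^5 - 2.9007*k^4 + 10.3931*k^3 - 1.9564*k^2 - 6.9947*k + 1.927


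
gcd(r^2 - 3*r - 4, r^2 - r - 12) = r - 4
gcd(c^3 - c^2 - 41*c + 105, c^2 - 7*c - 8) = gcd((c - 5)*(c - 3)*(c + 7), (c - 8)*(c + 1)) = 1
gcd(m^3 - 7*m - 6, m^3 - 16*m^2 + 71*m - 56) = 1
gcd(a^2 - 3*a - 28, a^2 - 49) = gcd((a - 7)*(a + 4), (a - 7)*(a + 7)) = a - 7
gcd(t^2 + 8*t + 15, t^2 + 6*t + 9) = t + 3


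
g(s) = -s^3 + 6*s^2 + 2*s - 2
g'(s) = -3*s^2 + 12*s + 2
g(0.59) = 1.06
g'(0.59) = 8.04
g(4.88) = 34.43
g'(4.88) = -10.88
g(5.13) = 31.16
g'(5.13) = -15.39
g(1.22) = 7.55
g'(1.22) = 12.17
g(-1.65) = 15.53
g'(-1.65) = -25.97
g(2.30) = 22.17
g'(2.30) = 13.73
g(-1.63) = 15.01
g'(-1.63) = -25.53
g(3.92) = 37.80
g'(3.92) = 2.94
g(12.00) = -842.00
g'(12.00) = -286.00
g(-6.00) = 418.00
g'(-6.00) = -178.00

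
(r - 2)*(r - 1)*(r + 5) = r^3 + 2*r^2 - 13*r + 10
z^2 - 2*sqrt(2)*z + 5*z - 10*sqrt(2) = (z + 5)*(z - 2*sqrt(2))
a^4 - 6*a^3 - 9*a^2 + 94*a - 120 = (a - 5)*(a - 3)*(a - 2)*(a + 4)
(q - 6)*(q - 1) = q^2 - 7*q + 6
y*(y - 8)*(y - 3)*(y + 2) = y^4 - 9*y^3 + 2*y^2 + 48*y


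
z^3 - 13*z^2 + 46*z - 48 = (z - 8)*(z - 3)*(z - 2)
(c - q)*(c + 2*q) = c^2 + c*q - 2*q^2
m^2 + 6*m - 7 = (m - 1)*(m + 7)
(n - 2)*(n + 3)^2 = n^3 + 4*n^2 - 3*n - 18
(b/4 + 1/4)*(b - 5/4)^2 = b^3/4 - 3*b^2/8 - 15*b/64 + 25/64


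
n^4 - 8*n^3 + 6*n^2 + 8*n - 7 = (n - 7)*(n - 1)^2*(n + 1)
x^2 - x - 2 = (x - 2)*(x + 1)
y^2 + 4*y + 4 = (y + 2)^2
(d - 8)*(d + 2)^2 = d^3 - 4*d^2 - 28*d - 32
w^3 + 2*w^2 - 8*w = w*(w - 2)*(w + 4)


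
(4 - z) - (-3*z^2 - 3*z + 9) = 3*z^2 + 2*z - 5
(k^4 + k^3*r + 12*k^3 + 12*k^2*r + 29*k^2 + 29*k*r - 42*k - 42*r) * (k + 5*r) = k^5 + 6*k^4*r + 12*k^4 + 5*k^3*r^2 + 72*k^3*r + 29*k^3 + 60*k^2*r^2 + 174*k^2*r - 42*k^2 + 145*k*r^2 - 252*k*r - 210*r^2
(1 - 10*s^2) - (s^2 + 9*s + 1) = -11*s^2 - 9*s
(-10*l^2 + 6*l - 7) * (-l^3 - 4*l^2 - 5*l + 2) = 10*l^5 + 34*l^4 + 33*l^3 - 22*l^2 + 47*l - 14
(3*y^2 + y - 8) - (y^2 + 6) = 2*y^2 + y - 14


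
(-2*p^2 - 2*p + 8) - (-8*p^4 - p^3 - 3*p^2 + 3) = 8*p^4 + p^3 + p^2 - 2*p + 5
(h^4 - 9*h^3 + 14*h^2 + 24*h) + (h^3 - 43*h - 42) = h^4 - 8*h^3 + 14*h^2 - 19*h - 42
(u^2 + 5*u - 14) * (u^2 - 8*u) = u^4 - 3*u^3 - 54*u^2 + 112*u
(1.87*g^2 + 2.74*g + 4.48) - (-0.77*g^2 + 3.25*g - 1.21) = 2.64*g^2 - 0.51*g + 5.69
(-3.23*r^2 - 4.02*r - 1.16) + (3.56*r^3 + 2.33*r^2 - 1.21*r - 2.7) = 3.56*r^3 - 0.9*r^2 - 5.23*r - 3.86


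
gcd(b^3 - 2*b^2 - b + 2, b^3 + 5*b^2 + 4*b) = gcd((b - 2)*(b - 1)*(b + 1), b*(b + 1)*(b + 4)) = b + 1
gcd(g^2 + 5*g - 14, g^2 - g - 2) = g - 2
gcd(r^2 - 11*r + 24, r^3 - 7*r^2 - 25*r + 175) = 1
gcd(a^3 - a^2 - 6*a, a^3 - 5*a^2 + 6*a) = a^2 - 3*a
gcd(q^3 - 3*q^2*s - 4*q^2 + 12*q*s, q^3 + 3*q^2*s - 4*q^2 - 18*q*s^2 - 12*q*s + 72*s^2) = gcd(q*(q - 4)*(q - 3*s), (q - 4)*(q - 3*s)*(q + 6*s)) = q^2 - 3*q*s - 4*q + 12*s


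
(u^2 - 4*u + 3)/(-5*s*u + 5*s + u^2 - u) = (3 - u)/(5*s - u)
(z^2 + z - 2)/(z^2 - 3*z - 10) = (z - 1)/(z - 5)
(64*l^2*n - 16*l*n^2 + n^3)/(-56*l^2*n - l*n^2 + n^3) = (-8*l + n)/(7*l + n)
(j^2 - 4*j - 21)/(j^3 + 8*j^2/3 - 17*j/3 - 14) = 3*(j - 7)/(3*j^2 - j - 14)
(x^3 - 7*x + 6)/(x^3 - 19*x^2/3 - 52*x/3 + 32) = 3*(x^2 - 3*x + 2)/(3*x^2 - 28*x + 32)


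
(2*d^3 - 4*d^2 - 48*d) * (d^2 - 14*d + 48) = 2*d^5 - 32*d^4 + 104*d^3 + 480*d^2 - 2304*d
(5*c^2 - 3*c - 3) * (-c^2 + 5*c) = -5*c^4 + 28*c^3 - 12*c^2 - 15*c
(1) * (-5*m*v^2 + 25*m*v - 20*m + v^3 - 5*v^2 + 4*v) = -5*m*v^2 + 25*m*v - 20*m + v^3 - 5*v^2 + 4*v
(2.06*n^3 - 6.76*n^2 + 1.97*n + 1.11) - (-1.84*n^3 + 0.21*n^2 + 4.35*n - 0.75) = 3.9*n^3 - 6.97*n^2 - 2.38*n + 1.86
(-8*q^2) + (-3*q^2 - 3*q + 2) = -11*q^2 - 3*q + 2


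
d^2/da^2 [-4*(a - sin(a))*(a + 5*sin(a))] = 16*a*sin(a) - 80*sin(a)^2 - 32*cos(a) + 32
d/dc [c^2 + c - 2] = 2*c + 1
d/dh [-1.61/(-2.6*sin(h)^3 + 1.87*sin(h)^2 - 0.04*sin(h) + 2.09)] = (-12.558*sin(h)^2 + 6.0214*sin(h) - 0.0644)*cos(h)/(2.6*sin(h)^3 - 1.87*sin(h)^2 + 0.04*sin(h) - 2.09)^2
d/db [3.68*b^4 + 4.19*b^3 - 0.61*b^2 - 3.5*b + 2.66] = 14.72*b^3 + 12.57*b^2 - 1.22*b - 3.5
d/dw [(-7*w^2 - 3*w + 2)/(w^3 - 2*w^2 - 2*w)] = (7*w^4 + 6*w^3 + 2*w^2 + 8*w + 4)/(w^2*(w^4 - 4*w^3 + 8*w + 4))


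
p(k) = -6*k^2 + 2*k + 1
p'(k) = 2 - 12*k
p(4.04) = -88.85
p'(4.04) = -46.48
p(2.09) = -21.03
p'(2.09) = -23.08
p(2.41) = -29.03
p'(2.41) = -26.92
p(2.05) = -20.12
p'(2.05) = -22.60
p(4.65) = -119.44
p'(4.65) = -53.80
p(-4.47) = -127.83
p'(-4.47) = 55.64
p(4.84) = -129.87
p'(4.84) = -56.08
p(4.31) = -101.84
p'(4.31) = -49.72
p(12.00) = -839.00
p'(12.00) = -142.00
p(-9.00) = -503.00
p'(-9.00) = 110.00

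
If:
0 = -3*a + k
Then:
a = k/3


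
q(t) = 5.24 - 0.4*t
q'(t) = -0.400000000000000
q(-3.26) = 6.54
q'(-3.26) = -0.40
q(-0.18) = 5.31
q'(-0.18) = -0.40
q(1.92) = 4.47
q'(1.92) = -0.40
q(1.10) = 4.80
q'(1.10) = -0.40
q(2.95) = 4.06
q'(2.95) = -0.40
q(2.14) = 4.38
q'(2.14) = -0.40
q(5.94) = 2.86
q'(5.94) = -0.40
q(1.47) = 4.65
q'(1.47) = -0.40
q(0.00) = 5.24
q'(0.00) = -0.40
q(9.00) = 1.64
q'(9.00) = -0.40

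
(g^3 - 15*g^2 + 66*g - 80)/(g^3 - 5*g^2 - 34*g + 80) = (g - 5)/(g + 5)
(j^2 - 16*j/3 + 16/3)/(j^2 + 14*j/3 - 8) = (j - 4)/(j + 6)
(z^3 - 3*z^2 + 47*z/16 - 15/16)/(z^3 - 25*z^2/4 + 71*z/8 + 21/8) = (16*z^3 - 48*z^2 + 47*z - 15)/(2*(8*z^3 - 50*z^2 + 71*z + 21))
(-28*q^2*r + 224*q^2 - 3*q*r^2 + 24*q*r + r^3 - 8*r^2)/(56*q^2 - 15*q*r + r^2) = (-4*q*r + 32*q - r^2 + 8*r)/(8*q - r)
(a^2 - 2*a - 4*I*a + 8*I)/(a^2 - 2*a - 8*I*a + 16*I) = (a - 4*I)/(a - 8*I)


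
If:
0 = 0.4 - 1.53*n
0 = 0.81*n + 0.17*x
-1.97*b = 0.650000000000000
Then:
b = -0.33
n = 0.26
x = -1.25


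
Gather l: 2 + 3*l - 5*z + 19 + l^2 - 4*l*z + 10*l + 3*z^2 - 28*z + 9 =l^2 + l*(13 - 4*z) + 3*z^2 - 33*z + 30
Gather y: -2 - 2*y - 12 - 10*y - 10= -12*y - 24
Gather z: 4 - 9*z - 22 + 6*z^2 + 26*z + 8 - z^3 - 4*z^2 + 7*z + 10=-z^3 + 2*z^2 + 24*z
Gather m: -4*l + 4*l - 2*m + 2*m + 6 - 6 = 0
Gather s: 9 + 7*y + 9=7*y + 18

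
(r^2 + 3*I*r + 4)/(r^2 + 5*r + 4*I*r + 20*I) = (r - I)/(r + 5)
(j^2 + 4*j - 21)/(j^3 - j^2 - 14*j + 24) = (j + 7)/(j^2 + 2*j - 8)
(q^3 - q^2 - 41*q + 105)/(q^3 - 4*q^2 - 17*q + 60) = (q + 7)/(q + 4)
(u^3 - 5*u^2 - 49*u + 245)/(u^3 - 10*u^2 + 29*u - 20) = (u^2 - 49)/(u^2 - 5*u + 4)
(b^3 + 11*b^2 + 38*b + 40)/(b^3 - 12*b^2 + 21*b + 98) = (b^2 + 9*b + 20)/(b^2 - 14*b + 49)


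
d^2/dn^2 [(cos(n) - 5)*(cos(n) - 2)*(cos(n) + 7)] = 9*(sin(n)^2 + 4)*cos(n)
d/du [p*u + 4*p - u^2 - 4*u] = p - 2*u - 4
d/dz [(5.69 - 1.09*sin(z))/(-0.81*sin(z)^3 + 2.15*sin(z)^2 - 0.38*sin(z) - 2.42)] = (-1.7658*sin(z)^3 + 16.1702*sin(z)^2 - 24.467*sin(z) + 4.8)*cos(z)/(0.6561*sin(z)^6 - 3.483*sin(z)^5 + 5.2381*sin(z)^4 + 2.2864*sin(z)^3 - 10.2616*sin(z)^2 + 1.8392*sin(z) + 5.8564)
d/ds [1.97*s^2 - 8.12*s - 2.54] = 3.94*s - 8.12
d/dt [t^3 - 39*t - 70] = 3*t^2 - 39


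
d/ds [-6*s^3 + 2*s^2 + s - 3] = -18*s^2 + 4*s + 1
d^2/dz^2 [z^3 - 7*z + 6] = 6*z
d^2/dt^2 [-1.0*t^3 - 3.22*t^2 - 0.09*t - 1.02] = -6.0*t - 6.44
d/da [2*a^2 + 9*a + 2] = 4*a + 9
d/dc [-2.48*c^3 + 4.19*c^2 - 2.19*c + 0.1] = -7.44*c^2 + 8.38*c - 2.19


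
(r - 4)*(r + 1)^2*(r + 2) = r^4 - 11*r^2 - 18*r - 8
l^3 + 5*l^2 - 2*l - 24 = (l - 2)*(l + 3)*(l + 4)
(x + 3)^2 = x^2 + 6*x + 9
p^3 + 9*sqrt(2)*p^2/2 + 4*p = p*(p + sqrt(2)/2)*(p + 4*sqrt(2))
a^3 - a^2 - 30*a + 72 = (a - 4)*(a - 3)*(a + 6)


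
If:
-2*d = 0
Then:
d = 0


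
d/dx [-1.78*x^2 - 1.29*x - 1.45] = -3.56*x - 1.29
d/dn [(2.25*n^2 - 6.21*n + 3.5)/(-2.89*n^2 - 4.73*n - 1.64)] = (-28.5894*n^2 + 12.85*n + 26.7394)/(8.3521*n^4 + 27.3394*n^3 + 31.8521*n^2 + 15.5144*n + 2.6896)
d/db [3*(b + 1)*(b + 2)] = 6*b + 9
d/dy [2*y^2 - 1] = 4*y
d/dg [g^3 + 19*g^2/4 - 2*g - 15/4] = 3*g^2 + 19*g/2 - 2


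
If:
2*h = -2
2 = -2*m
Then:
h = -1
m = -1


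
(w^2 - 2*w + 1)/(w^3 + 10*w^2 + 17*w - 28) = (w - 1)/(w^2 + 11*w + 28)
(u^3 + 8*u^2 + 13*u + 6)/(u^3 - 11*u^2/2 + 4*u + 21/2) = 2*(u^2 + 7*u + 6)/(2*u^2 - 13*u + 21)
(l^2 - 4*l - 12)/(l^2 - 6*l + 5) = (l^2 - 4*l - 12)/(l^2 - 6*l + 5)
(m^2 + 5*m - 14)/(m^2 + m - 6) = (m + 7)/(m + 3)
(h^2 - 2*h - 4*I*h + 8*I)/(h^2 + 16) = (h - 2)/(h + 4*I)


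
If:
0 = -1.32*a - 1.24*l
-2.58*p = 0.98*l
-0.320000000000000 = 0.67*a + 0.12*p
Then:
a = -0.45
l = 0.47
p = -0.18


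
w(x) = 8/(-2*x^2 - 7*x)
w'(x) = 8*(4*x + 7)/(-2*x^2 - 7*x)^2 = 8*(4*x + 7)/(x^2*(2*x + 7)^2)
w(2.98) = -0.21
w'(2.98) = 0.10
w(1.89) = -0.39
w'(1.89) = 0.28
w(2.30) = -0.30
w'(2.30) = 0.18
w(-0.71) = 2.02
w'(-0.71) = 2.12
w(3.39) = -0.17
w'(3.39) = 0.08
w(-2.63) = 1.75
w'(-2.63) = -1.34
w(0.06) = -18.73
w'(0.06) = 317.37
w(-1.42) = 1.35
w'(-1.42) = 0.30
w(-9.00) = -0.08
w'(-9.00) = -0.02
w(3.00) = -0.21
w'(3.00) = 0.10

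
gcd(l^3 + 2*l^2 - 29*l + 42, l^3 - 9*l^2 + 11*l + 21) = l - 3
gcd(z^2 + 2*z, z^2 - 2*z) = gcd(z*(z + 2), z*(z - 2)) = z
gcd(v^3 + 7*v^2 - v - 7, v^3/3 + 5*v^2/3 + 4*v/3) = v + 1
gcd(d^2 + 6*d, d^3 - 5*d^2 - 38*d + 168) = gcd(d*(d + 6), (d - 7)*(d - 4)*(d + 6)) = d + 6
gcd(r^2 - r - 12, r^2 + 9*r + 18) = r + 3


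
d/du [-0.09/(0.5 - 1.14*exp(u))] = -0.1026*exp(u)/(1.14*exp(u) - 0.5)^2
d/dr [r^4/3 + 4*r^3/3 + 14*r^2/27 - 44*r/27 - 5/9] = 4*r^3/3 + 4*r^2 + 28*r/27 - 44/27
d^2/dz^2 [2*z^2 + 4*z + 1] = 4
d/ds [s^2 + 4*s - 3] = 2*s + 4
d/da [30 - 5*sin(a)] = -5*cos(a)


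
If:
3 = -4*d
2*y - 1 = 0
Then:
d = -3/4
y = 1/2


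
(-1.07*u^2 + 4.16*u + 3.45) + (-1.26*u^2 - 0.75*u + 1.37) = -2.33*u^2 + 3.41*u + 4.82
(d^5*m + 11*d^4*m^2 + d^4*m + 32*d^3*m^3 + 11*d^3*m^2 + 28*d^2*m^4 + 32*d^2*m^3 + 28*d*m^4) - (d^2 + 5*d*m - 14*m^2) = d^5*m + 11*d^4*m^2 + d^4*m + 32*d^3*m^3 + 11*d^3*m^2 + 28*d^2*m^4 + 32*d^2*m^3 - d^2 + 28*d*m^4 - 5*d*m + 14*m^2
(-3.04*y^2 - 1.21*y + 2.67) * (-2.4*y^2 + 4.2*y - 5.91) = 7.296*y^4 - 9.864*y^3 + 6.4764*y^2 + 18.3651*y - 15.7797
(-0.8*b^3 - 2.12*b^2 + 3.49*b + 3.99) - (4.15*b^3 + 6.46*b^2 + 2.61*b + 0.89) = -4.95*b^3 - 8.58*b^2 + 0.88*b + 3.1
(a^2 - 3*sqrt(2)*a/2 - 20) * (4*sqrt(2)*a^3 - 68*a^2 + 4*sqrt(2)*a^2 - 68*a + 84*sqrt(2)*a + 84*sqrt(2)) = 4*sqrt(2)*a^5 - 80*a^4 + 4*sqrt(2)*a^4 - 80*a^3 + 106*sqrt(2)*a^3 + 106*sqrt(2)*a^2 + 1108*a^2 - 1680*sqrt(2)*a + 1108*a - 1680*sqrt(2)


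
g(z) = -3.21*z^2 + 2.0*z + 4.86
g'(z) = 2.0 - 6.42*z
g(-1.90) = -10.53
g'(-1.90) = 14.20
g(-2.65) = -22.98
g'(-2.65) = 19.01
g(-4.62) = -72.90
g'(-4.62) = 31.66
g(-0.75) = 1.55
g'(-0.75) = 6.82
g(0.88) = 4.13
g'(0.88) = -3.65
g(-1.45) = -4.79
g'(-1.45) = 11.31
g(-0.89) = 0.54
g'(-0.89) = 7.71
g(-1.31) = -3.27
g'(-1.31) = 10.41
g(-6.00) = -122.70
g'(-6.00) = 40.52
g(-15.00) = -747.39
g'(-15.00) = 98.30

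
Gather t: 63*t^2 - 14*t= 63*t^2 - 14*t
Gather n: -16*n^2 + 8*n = -16*n^2 + 8*n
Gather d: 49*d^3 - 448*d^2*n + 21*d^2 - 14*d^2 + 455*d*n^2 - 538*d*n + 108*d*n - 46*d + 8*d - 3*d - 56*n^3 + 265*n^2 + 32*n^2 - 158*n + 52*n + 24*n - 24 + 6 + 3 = 49*d^3 + d^2*(7 - 448*n) + d*(455*n^2 - 430*n - 41) - 56*n^3 + 297*n^2 - 82*n - 15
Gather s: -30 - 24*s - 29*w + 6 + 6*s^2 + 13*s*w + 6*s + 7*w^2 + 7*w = 6*s^2 + s*(13*w - 18) + 7*w^2 - 22*w - 24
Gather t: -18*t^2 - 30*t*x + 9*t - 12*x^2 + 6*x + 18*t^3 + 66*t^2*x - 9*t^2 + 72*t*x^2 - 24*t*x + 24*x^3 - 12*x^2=18*t^3 + t^2*(66*x - 27) + t*(72*x^2 - 54*x + 9) + 24*x^3 - 24*x^2 + 6*x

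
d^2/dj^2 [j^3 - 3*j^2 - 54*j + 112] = 6*j - 6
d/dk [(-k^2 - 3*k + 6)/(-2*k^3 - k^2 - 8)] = (-2*k*(3*k + 1)*(k^2 + 3*k - 6) + (2*k + 3)*(2*k^3 + k^2 + 8))/(2*k^3 + k^2 + 8)^2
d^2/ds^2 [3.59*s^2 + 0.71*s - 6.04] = 7.18000000000000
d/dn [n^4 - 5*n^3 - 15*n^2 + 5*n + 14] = 4*n^3 - 15*n^2 - 30*n + 5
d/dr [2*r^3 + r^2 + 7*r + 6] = 6*r^2 + 2*r + 7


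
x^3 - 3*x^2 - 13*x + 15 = (x - 5)*(x - 1)*(x + 3)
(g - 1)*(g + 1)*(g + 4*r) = g^3 + 4*g^2*r - g - 4*r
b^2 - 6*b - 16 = (b - 8)*(b + 2)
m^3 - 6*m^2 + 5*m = m*(m - 5)*(m - 1)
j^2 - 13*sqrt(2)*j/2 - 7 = (j - 7*sqrt(2))*(j + sqrt(2)/2)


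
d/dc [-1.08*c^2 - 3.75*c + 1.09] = -2.16*c - 3.75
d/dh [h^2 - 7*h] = 2*h - 7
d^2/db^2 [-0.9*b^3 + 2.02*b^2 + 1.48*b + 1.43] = 4.04 - 5.4*b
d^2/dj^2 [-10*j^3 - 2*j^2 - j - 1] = -60*j - 4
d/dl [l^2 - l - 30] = 2*l - 1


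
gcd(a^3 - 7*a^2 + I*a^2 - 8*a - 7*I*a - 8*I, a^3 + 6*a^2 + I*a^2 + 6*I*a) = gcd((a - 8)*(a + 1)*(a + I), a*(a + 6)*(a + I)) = a + I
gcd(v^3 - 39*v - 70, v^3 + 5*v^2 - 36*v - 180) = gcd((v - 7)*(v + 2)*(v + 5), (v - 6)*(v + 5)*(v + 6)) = v + 5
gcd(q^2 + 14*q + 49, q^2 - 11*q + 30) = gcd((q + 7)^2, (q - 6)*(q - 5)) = 1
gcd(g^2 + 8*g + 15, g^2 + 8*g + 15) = g^2 + 8*g + 15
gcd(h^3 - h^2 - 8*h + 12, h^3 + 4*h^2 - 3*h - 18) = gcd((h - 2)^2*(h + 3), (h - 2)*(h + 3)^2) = h^2 + h - 6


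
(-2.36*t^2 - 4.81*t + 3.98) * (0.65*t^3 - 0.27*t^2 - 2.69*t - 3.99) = -1.534*t^5 - 2.4893*t^4 + 10.2341*t^3 + 21.2807*t^2 + 8.4857*t - 15.8802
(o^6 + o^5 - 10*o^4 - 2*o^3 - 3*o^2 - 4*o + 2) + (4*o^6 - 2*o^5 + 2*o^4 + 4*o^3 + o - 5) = 5*o^6 - o^5 - 8*o^4 + 2*o^3 - 3*o^2 - 3*o - 3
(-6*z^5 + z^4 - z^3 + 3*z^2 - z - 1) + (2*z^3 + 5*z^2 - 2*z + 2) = -6*z^5 + z^4 + z^3 + 8*z^2 - 3*z + 1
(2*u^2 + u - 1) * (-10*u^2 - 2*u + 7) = -20*u^4 - 14*u^3 + 22*u^2 + 9*u - 7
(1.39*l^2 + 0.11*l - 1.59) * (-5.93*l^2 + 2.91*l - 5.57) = -8.2427*l^4 + 3.3926*l^3 + 2.0065*l^2 - 5.2396*l + 8.8563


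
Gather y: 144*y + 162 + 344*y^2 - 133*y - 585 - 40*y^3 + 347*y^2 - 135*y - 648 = -40*y^3 + 691*y^2 - 124*y - 1071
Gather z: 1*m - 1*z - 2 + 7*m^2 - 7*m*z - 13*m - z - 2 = 7*m^2 - 12*m + z*(-7*m - 2) - 4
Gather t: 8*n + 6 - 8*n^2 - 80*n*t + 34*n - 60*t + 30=-8*n^2 + 42*n + t*(-80*n - 60) + 36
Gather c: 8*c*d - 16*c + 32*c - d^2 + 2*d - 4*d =c*(8*d + 16) - d^2 - 2*d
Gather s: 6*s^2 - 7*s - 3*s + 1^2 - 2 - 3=6*s^2 - 10*s - 4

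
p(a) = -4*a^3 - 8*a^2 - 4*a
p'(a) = -12*a^2 - 16*a - 4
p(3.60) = -304.70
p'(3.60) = -217.12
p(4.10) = -426.56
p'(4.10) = -271.32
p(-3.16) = 58.97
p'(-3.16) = -73.27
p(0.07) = -0.32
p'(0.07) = -5.18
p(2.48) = -120.14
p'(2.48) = -117.48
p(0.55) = -5.29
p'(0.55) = -16.43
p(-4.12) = 160.42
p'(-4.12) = -141.77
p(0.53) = -4.96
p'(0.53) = -15.85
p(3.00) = -192.00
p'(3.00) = -160.00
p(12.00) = -8112.00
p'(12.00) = -1924.00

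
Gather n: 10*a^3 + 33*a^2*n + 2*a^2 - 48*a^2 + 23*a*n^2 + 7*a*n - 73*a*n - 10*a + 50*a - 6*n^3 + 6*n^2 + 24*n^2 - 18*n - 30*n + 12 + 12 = 10*a^3 - 46*a^2 + 40*a - 6*n^3 + n^2*(23*a + 30) + n*(33*a^2 - 66*a - 48) + 24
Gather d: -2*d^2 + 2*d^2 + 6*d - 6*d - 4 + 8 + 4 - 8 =0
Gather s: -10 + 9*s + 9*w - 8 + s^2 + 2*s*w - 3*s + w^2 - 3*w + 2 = s^2 + s*(2*w + 6) + w^2 + 6*w - 16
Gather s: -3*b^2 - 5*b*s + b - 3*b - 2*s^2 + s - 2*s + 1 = -3*b^2 - 2*b - 2*s^2 + s*(-5*b - 1) + 1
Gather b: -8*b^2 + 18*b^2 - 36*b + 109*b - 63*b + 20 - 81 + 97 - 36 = 10*b^2 + 10*b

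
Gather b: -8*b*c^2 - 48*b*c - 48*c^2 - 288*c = b*(-8*c^2 - 48*c) - 48*c^2 - 288*c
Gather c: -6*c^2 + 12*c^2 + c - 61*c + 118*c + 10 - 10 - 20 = 6*c^2 + 58*c - 20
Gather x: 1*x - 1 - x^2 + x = -x^2 + 2*x - 1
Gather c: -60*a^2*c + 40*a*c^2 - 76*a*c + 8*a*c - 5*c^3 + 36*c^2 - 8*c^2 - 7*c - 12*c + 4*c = -5*c^3 + c^2*(40*a + 28) + c*(-60*a^2 - 68*a - 15)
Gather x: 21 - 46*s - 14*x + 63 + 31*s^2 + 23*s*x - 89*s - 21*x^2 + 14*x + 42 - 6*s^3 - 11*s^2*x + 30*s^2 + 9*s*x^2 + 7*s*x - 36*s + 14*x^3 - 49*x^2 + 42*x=-6*s^3 + 61*s^2 - 171*s + 14*x^3 + x^2*(9*s - 70) + x*(-11*s^2 + 30*s + 42) + 126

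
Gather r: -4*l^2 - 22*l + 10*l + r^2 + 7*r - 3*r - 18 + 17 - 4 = -4*l^2 - 12*l + r^2 + 4*r - 5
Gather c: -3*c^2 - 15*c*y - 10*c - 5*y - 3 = -3*c^2 + c*(-15*y - 10) - 5*y - 3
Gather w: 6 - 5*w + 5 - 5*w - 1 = 10 - 10*w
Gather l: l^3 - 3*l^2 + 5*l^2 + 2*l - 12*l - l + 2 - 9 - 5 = l^3 + 2*l^2 - 11*l - 12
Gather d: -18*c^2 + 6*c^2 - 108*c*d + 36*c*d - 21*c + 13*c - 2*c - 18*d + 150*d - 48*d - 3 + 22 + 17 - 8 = -12*c^2 - 10*c + d*(84 - 72*c) + 28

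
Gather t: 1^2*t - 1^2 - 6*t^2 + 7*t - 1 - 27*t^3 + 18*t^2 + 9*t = -27*t^3 + 12*t^2 + 17*t - 2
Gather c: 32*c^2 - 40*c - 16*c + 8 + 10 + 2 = 32*c^2 - 56*c + 20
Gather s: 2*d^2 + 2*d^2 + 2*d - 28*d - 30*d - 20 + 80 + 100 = 4*d^2 - 56*d + 160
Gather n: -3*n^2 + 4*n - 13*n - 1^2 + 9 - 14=-3*n^2 - 9*n - 6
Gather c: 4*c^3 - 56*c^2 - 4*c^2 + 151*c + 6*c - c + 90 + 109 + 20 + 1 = 4*c^3 - 60*c^2 + 156*c + 220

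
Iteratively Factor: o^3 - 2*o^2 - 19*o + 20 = (o - 1)*(o^2 - o - 20) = (o - 1)*(o + 4)*(o - 5)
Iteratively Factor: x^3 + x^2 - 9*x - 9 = (x - 3)*(x^2 + 4*x + 3) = (x - 3)*(x + 3)*(x + 1)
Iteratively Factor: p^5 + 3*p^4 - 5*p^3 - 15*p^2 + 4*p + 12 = (p + 3)*(p^4 - 5*p^2 + 4) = (p - 2)*(p + 3)*(p^3 + 2*p^2 - p - 2) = (p - 2)*(p - 1)*(p + 3)*(p^2 + 3*p + 2) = (p - 2)*(p - 1)*(p + 2)*(p + 3)*(p + 1)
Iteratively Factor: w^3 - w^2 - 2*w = (w)*(w^2 - w - 2) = w*(w + 1)*(w - 2)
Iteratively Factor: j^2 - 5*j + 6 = (j - 3)*(j - 2)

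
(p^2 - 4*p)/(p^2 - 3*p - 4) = p/(p + 1)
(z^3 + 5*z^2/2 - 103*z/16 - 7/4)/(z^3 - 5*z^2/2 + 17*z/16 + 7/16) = (z + 4)/(z - 1)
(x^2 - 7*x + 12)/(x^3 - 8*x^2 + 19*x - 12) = 1/(x - 1)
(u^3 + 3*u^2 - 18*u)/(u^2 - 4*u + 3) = u*(u + 6)/(u - 1)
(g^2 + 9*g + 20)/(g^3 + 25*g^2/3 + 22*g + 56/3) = 3*(g + 5)/(3*g^2 + 13*g + 14)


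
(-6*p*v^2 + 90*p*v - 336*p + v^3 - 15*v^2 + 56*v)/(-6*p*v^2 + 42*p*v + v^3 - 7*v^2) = (v - 8)/v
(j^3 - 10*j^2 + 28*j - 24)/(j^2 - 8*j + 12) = j - 2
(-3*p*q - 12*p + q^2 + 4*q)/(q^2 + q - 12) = (-3*p + q)/(q - 3)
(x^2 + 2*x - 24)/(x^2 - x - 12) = (x + 6)/(x + 3)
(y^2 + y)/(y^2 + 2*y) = (y + 1)/(y + 2)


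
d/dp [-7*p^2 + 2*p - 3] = 2 - 14*p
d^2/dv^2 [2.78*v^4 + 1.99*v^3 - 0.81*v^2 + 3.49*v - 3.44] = 33.36*v^2 + 11.94*v - 1.62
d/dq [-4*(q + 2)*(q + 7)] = -8*q - 36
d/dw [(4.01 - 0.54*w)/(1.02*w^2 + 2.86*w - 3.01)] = (0.5508*w^2 - 8.1804*w - 9.8432)/(1.0404*w^4 + 5.8344*w^3 + 2.0392*w^2 - 17.2172*w + 9.0601)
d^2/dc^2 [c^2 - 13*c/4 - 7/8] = 2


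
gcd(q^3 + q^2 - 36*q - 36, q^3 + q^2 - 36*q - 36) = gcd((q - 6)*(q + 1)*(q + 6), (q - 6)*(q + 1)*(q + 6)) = q^3 + q^2 - 36*q - 36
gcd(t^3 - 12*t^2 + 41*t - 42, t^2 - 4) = t - 2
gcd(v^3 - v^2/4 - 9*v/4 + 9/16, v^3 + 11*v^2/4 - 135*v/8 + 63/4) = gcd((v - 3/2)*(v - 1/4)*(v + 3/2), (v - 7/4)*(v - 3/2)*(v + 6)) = v - 3/2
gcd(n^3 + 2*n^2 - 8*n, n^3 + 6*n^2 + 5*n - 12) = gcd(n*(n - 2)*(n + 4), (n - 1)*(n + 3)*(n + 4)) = n + 4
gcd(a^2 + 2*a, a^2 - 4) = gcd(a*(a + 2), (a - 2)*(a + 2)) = a + 2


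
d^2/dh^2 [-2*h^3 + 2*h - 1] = -12*h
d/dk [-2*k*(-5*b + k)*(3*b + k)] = 30*b^2 + 8*b*k - 6*k^2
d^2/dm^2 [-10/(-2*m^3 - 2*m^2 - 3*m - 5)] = 20*(-2*(3*m + 1)*(2*m^3 + 2*m^2 + 3*m + 5) + (6*m^2 + 4*m + 3)^2)/(2*m^3 + 2*m^2 + 3*m + 5)^3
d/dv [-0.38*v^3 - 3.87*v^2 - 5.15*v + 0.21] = -1.14*v^2 - 7.74*v - 5.15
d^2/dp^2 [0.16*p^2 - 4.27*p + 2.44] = 0.320000000000000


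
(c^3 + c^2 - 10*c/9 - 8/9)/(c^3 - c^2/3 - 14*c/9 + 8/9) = (3*c + 2)/(3*c - 2)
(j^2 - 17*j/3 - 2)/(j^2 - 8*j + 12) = (j + 1/3)/(j - 2)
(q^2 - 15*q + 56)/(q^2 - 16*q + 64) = (q - 7)/(q - 8)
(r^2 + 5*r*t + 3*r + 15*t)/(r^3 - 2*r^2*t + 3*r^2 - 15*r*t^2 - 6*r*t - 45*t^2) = (r + 5*t)/(r^2 - 2*r*t - 15*t^2)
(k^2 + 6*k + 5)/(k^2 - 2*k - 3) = (k + 5)/(k - 3)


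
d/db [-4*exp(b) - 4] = -4*exp(b)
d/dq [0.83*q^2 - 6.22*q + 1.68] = 1.66*q - 6.22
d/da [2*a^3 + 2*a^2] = 2*a*(3*a + 2)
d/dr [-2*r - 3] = -2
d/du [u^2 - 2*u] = 2*u - 2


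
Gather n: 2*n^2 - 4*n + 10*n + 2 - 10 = 2*n^2 + 6*n - 8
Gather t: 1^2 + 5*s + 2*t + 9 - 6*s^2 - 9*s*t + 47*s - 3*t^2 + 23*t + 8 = -6*s^2 + 52*s - 3*t^2 + t*(25 - 9*s) + 18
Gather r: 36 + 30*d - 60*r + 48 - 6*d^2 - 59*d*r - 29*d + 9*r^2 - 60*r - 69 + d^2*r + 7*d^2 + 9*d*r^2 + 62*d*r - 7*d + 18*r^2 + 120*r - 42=d^2 - 6*d + r^2*(9*d + 27) + r*(d^2 + 3*d) - 27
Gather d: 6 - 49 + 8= -35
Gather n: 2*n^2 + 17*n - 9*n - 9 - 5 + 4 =2*n^2 + 8*n - 10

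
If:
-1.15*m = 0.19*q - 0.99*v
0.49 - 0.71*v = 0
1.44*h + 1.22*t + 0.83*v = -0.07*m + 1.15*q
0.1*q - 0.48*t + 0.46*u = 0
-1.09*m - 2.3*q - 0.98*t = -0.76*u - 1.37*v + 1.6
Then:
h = -0.860499537156847*u - 0.779714253125971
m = 0.0127368476847622*u + 0.686686677499293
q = -0.0770914465130346*u - 0.560264434234043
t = 0.942272615309784*u - 0.116721757132092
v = 0.69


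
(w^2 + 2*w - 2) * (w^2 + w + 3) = w^4 + 3*w^3 + 3*w^2 + 4*w - 6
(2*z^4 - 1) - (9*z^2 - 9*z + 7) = 2*z^4 - 9*z^2 + 9*z - 8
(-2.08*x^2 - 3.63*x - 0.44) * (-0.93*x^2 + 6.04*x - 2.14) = 1.9344*x^4 - 9.1873*x^3 - 17.0648*x^2 + 5.1106*x + 0.9416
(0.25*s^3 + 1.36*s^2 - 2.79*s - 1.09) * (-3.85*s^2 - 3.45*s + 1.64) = -0.9625*s^5 - 6.0985*s^4 + 6.4595*s^3 + 16.0524*s^2 - 0.815099999999999*s - 1.7876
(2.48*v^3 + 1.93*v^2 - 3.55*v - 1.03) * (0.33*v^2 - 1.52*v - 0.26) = 0.8184*v^5 - 3.1327*v^4 - 4.7499*v^3 + 4.5543*v^2 + 2.4886*v + 0.2678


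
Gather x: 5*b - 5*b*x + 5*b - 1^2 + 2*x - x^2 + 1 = 10*b - x^2 + x*(2 - 5*b)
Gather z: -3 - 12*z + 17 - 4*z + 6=20 - 16*z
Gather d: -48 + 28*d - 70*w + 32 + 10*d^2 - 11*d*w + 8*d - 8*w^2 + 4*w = 10*d^2 + d*(36 - 11*w) - 8*w^2 - 66*w - 16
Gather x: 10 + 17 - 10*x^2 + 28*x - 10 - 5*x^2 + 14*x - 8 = -15*x^2 + 42*x + 9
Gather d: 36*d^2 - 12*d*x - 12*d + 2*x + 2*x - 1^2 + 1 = 36*d^2 + d*(-12*x - 12) + 4*x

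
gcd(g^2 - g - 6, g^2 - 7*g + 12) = g - 3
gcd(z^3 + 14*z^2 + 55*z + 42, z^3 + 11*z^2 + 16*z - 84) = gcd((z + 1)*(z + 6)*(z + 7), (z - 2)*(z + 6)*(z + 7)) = z^2 + 13*z + 42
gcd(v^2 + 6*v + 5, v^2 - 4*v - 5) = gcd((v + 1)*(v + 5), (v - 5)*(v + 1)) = v + 1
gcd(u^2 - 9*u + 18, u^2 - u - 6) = u - 3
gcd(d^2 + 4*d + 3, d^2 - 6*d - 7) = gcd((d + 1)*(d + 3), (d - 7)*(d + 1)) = d + 1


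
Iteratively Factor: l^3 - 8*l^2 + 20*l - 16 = (l - 2)*(l^2 - 6*l + 8) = (l - 2)^2*(l - 4)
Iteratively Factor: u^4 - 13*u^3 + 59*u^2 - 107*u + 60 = (u - 4)*(u^3 - 9*u^2 + 23*u - 15) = (u - 5)*(u - 4)*(u^2 - 4*u + 3) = (u - 5)*(u - 4)*(u - 1)*(u - 3)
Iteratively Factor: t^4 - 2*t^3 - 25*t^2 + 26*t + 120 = (t + 2)*(t^3 - 4*t^2 - 17*t + 60) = (t - 5)*(t + 2)*(t^2 + t - 12) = (t - 5)*(t + 2)*(t + 4)*(t - 3)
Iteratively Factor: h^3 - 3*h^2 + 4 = (h + 1)*(h^2 - 4*h + 4) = (h - 2)*(h + 1)*(h - 2)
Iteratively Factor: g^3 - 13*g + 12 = (g - 1)*(g^2 + g - 12) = (g - 3)*(g - 1)*(g + 4)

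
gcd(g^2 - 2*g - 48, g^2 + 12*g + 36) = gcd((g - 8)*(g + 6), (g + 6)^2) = g + 6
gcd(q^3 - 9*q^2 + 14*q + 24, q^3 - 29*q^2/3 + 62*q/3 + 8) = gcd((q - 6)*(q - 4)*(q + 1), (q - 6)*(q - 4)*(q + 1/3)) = q^2 - 10*q + 24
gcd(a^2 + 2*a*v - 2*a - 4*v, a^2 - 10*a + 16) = a - 2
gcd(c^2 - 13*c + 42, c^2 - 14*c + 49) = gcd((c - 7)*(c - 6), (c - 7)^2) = c - 7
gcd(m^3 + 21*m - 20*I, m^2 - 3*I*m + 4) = m - 4*I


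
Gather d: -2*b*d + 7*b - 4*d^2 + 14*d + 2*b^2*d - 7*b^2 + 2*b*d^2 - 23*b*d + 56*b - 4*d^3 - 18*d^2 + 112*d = -7*b^2 + 63*b - 4*d^3 + d^2*(2*b - 22) + d*(2*b^2 - 25*b + 126)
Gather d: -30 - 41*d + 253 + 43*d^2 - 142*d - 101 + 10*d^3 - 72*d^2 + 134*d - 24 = 10*d^3 - 29*d^2 - 49*d + 98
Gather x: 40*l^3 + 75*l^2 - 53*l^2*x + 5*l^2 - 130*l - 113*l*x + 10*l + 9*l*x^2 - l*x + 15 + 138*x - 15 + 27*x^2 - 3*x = 40*l^3 + 80*l^2 - 120*l + x^2*(9*l + 27) + x*(-53*l^2 - 114*l + 135)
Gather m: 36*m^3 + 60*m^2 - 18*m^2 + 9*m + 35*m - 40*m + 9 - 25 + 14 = 36*m^3 + 42*m^2 + 4*m - 2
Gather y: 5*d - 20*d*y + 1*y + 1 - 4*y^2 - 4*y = 5*d - 4*y^2 + y*(-20*d - 3) + 1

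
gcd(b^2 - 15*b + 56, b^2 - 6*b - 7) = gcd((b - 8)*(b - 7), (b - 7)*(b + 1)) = b - 7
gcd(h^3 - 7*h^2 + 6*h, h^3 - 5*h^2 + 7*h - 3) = h - 1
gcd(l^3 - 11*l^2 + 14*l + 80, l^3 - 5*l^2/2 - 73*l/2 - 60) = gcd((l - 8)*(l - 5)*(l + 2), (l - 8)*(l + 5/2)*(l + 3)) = l - 8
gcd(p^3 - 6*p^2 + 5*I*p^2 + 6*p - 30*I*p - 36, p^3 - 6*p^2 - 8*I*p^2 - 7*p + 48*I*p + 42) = p^2 + p*(-6 - I) + 6*I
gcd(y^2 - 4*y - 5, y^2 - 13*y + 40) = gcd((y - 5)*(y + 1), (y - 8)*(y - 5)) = y - 5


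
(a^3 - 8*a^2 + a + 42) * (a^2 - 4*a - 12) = a^5 - 12*a^4 + 21*a^3 + 134*a^2 - 180*a - 504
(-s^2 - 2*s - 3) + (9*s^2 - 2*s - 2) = 8*s^2 - 4*s - 5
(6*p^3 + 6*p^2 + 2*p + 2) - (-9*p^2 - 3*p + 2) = 6*p^3 + 15*p^2 + 5*p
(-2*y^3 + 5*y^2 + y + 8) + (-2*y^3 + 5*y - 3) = -4*y^3 + 5*y^2 + 6*y + 5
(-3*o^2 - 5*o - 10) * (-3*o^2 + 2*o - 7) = 9*o^4 + 9*o^3 + 41*o^2 + 15*o + 70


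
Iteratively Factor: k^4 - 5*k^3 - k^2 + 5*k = (k - 5)*(k^3 - k) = (k - 5)*(k + 1)*(k^2 - k) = k*(k - 5)*(k + 1)*(k - 1)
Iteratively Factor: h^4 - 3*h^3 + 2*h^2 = (h)*(h^3 - 3*h^2 + 2*h) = h*(h - 1)*(h^2 - 2*h) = h*(h - 2)*(h - 1)*(h)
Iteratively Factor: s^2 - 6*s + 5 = (s - 5)*(s - 1)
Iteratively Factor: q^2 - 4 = (q + 2)*(q - 2)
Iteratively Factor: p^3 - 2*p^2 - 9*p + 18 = (p - 2)*(p^2 - 9) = (p - 3)*(p - 2)*(p + 3)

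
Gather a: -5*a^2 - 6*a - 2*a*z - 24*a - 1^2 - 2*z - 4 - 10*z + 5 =-5*a^2 + a*(-2*z - 30) - 12*z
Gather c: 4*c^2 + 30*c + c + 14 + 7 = 4*c^2 + 31*c + 21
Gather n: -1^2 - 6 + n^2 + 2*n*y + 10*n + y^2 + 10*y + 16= n^2 + n*(2*y + 10) + y^2 + 10*y + 9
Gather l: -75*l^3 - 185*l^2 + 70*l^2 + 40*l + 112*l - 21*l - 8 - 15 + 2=-75*l^3 - 115*l^2 + 131*l - 21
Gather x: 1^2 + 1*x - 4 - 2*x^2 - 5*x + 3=-2*x^2 - 4*x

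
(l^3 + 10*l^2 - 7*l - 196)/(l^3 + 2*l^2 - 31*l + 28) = (l + 7)/(l - 1)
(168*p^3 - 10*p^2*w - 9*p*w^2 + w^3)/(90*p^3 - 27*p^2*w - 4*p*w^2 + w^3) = (28*p^2 + 3*p*w - w^2)/(15*p^2 - 2*p*w - w^2)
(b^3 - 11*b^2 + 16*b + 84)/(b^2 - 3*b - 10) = (b^2 - 13*b + 42)/(b - 5)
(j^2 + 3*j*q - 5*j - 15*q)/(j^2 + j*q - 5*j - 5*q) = (j + 3*q)/(j + q)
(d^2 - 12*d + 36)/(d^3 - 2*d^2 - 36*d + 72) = (d - 6)/(d^2 + 4*d - 12)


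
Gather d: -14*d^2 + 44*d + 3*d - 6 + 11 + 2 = -14*d^2 + 47*d + 7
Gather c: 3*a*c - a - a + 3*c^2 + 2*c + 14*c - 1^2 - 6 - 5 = -2*a + 3*c^2 + c*(3*a + 16) - 12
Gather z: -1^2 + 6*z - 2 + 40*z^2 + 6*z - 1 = 40*z^2 + 12*z - 4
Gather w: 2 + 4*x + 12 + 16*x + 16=20*x + 30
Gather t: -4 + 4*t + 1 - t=3*t - 3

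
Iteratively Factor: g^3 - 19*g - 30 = (g + 2)*(g^2 - 2*g - 15) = (g - 5)*(g + 2)*(g + 3)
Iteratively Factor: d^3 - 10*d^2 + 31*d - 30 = (d - 3)*(d^2 - 7*d + 10) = (d - 3)*(d - 2)*(d - 5)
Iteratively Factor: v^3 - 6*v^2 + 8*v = (v - 2)*(v^2 - 4*v) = v*(v - 2)*(v - 4)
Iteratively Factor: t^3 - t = (t)*(t^2 - 1) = t*(t + 1)*(t - 1)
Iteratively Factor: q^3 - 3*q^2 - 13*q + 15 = (q + 3)*(q^2 - 6*q + 5) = (q - 1)*(q + 3)*(q - 5)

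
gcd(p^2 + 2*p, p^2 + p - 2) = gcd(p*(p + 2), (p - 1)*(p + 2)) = p + 2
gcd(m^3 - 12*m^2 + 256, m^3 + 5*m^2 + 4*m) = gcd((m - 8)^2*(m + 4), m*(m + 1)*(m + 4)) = m + 4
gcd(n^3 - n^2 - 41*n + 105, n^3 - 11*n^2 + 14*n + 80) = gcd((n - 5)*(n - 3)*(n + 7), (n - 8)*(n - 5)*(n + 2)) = n - 5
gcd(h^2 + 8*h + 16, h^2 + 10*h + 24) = h + 4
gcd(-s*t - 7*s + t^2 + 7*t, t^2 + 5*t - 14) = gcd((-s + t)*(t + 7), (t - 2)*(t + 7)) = t + 7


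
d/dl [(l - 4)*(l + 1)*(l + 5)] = 3*l^2 + 4*l - 19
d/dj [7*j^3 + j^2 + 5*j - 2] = 21*j^2 + 2*j + 5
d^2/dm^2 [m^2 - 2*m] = 2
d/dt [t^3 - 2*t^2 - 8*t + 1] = 3*t^2 - 4*t - 8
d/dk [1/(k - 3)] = -1/(k - 3)^2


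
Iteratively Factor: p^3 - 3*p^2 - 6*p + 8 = (p - 4)*(p^2 + p - 2) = (p - 4)*(p + 2)*(p - 1)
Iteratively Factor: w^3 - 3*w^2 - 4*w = (w)*(w^2 - 3*w - 4) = w*(w + 1)*(w - 4)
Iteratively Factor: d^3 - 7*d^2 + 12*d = (d - 4)*(d^2 - 3*d) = d*(d - 4)*(d - 3)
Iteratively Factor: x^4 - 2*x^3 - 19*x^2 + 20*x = (x + 4)*(x^3 - 6*x^2 + 5*x) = x*(x + 4)*(x^2 - 6*x + 5) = x*(x - 5)*(x + 4)*(x - 1)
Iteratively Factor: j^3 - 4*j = (j + 2)*(j^2 - 2*j) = (j - 2)*(j + 2)*(j)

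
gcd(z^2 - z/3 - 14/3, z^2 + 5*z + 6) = z + 2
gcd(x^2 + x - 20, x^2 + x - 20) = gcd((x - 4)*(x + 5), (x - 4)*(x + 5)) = x^2 + x - 20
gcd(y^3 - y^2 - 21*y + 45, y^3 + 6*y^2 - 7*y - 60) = y^2 + 2*y - 15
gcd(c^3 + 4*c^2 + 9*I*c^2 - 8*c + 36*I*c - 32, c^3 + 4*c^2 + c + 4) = c^2 + c*(4 + I) + 4*I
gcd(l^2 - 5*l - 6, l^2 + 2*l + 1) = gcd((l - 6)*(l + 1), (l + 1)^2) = l + 1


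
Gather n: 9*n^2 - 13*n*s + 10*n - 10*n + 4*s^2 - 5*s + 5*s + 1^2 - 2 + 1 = 9*n^2 - 13*n*s + 4*s^2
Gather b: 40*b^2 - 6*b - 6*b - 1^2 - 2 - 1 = 40*b^2 - 12*b - 4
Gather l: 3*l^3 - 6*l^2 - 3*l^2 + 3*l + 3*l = 3*l^3 - 9*l^2 + 6*l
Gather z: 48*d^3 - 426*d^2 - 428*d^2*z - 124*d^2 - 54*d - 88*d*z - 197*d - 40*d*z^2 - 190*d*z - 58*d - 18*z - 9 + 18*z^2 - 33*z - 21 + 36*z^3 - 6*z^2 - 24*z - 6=48*d^3 - 550*d^2 - 309*d + 36*z^3 + z^2*(12 - 40*d) + z*(-428*d^2 - 278*d - 75) - 36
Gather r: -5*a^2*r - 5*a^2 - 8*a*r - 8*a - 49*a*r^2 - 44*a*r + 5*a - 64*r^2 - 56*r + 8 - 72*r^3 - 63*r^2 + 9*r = -5*a^2 - 3*a - 72*r^3 + r^2*(-49*a - 127) + r*(-5*a^2 - 52*a - 47) + 8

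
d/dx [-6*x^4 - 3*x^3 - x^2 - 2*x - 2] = -24*x^3 - 9*x^2 - 2*x - 2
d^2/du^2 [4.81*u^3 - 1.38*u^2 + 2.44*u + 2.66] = 28.86*u - 2.76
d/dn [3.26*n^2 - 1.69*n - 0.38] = 6.52*n - 1.69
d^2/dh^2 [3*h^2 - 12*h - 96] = 6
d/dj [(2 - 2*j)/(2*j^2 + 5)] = 2*(-2*j^2 + 4*j*(j - 1) - 5)/(2*j^2 + 5)^2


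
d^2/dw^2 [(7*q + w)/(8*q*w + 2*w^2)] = (-w*(4*q + w)*(11*q + 3*w) + 4*(2*q + w)^2*(7*q + w))/(w^3*(4*q + w)^3)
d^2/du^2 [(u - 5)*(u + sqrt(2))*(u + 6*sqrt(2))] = 6*u - 10 + 14*sqrt(2)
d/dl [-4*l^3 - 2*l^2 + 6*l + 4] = -12*l^2 - 4*l + 6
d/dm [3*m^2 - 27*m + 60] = 6*m - 27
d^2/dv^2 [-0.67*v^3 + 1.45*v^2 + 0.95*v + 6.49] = 2.9 - 4.02*v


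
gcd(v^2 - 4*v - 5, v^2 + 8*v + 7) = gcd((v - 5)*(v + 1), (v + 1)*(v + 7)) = v + 1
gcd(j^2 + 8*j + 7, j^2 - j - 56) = j + 7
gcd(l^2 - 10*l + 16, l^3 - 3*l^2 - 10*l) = 1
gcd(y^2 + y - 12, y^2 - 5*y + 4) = 1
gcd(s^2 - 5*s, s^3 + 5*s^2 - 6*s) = s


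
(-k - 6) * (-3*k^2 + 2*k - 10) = 3*k^3 + 16*k^2 - 2*k + 60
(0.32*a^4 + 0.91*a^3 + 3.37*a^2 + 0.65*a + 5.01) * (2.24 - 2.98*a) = -0.9536*a^5 - 1.995*a^4 - 8.0042*a^3 + 5.6118*a^2 - 13.4738*a + 11.2224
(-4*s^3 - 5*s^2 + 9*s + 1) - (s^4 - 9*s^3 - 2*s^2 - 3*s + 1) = -s^4 + 5*s^3 - 3*s^2 + 12*s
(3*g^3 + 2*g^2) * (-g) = -3*g^4 - 2*g^3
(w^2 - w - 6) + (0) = w^2 - w - 6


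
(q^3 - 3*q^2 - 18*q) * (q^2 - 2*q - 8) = q^5 - 5*q^4 - 20*q^3 + 60*q^2 + 144*q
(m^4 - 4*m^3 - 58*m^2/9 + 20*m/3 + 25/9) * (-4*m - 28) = -4*m^5 - 12*m^4 + 1240*m^3/9 + 1384*m^2/9 - 1780*m/9 - 700/9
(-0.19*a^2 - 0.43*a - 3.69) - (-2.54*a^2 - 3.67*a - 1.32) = 2.35*a^2 + 3.24*a - 2.37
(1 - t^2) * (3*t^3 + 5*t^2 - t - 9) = -3*t^5 - 5*t^4 + 4*t^3 + 14*t^2 - t - 9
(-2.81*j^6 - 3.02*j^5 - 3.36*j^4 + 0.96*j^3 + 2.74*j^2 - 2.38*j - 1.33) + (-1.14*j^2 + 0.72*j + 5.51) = -2.81*j^6 - 3.02*j^5 - 3.36*j^4 + 0.96*j^3 + 1.6*j^2 - 1.66*j + 4.18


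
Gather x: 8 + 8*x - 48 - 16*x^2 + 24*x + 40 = -16*x^2 + 32*x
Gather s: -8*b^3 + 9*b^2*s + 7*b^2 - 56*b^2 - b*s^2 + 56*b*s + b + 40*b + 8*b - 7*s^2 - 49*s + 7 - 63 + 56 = -8*b^3 - 49*b^2 + 49*b + s^2*(-b - 7) + s*(9*b^2 + 56*b - 49)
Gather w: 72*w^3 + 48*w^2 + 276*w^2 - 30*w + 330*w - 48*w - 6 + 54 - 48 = 72*w^3 + 324*w^2 + 252*w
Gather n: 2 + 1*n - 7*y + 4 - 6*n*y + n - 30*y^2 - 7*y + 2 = n*(2 - 6*y) - 30*y^2 - 14*y + 8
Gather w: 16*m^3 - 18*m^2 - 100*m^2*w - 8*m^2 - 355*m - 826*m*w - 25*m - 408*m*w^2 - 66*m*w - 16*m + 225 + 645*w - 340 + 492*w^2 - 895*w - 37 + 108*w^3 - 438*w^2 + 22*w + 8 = 16*m^3 - 26*m^2 - 396*m + 108*w^3 + w^2*(54 - 408*m) + w*(-100*m^2 - 892*m - 228) - 144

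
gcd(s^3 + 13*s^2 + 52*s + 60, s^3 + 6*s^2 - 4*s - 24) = s^2 + 8*s + 12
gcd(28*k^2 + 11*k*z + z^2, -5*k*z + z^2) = 1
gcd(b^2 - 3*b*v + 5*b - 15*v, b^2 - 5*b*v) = 1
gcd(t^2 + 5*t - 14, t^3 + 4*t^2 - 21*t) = t + 7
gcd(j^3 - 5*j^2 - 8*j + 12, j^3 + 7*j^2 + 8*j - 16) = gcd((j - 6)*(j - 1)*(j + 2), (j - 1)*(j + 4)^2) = j - 1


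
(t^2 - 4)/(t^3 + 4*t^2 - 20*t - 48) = (t - 2)/(t^2 + 2*t - 24)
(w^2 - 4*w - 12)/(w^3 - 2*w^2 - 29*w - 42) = (w - 6)/(w^2 - 4*w - 21)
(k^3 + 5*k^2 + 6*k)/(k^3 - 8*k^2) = (k^2 + 5*k + 6)/(k*(k - 8))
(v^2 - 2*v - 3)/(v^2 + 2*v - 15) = (v + 1)/(v + 5)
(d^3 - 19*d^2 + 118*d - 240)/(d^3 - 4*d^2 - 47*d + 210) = (d - 8)/(d + 7)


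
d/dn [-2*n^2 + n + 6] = 1 - 4*n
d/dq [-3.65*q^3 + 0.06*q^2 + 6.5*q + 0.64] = -10.95*q^2 + 0.12*q + 6.5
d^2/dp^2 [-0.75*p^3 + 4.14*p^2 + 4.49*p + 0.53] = 8.28 - 4.5*p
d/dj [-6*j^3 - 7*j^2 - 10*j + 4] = -18*j^2 - 14*j - 10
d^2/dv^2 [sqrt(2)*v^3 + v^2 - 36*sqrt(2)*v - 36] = 6*sqrt(2)*v + 2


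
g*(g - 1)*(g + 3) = g^3 + 2*g^2 - 3*g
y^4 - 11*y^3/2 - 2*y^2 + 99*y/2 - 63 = (y - 7/2)*(y - 3)*(y - 2)*(y + 3)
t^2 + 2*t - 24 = (t - 4)*(t + 6)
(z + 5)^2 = z^2 + 10*z + 25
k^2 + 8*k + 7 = (k + 1)*(k + 7)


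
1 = 1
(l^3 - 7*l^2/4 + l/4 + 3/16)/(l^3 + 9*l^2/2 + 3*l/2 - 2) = (8*l^2 - 10*l - 3)/(8*(l^2 + 5*l + 4))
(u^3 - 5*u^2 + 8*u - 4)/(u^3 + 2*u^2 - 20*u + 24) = (u - 1)/(u + 6)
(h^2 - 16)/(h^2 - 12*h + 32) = (h + 4)/(h - 8)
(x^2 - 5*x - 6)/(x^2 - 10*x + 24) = (x + 1)/(x - 4)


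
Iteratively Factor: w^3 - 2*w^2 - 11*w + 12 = (w + 3)*(w^2 - 5*w + 4) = (w - 4)*(w + 3)*(w - 1)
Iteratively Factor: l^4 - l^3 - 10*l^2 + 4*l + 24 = (l - 3)*(l^3 + 2*l^2 - 4*l - 8) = (l - 3)*(l + 2)*(l^2 - 4) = (l - 3)*(l + 2)^2*(l - 2)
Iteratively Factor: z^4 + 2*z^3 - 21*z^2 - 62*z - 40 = (z + 2)*(z^3 - 21*z - 20) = (z + 1)*(z + 2)*(z^2 - z - 20) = (z + 1)*(z + 2)*(z + 4)*(z - 5)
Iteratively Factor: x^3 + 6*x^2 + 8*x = (x)*(x^2 + 6*x + 8) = x*(x + 4)*(x + 2)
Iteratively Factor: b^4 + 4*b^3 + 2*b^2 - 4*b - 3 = (b - 1)*(b^3 + 5*b^2 + 7*b + 3) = (b - 1)*(b + 3)*(b^2 + 2*b + 1) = (b - 1)*(b + 1)*(b + 3)*(b + 1)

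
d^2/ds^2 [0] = 0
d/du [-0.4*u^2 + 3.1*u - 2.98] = 3.1 - 0.8*u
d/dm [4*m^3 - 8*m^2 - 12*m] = 12*m^2 - 16*m - 12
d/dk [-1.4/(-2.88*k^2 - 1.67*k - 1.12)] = (-8.064*k - 2.338)/(2.88*k^2 + 1.67*k + 1.12)^2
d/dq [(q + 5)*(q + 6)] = 2*q + 11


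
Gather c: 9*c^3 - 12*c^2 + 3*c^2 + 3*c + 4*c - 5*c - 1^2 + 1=9*c^3 - 9*c^2 + 2*c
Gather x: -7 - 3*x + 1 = -3*x - 6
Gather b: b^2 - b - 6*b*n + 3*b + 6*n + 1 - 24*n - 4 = b^2 + b*(2 - 6*n) - 18*n - 3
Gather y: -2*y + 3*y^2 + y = 3*y^2 - y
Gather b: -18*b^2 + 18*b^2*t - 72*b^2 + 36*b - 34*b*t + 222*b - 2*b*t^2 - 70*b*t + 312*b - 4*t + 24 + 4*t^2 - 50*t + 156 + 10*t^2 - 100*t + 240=b^2*(18*t - 90) + b*(-2*t^2 - 104*t + 570) + 14*t^2 - 154*t + 420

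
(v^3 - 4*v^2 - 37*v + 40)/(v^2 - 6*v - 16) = (v^2 + 4*v - 5)/(v + 2)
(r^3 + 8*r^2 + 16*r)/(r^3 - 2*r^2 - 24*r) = (r + 4)/(r - 6)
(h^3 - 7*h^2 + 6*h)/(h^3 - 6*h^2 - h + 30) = h*(h^2 - 7*h + 6)/(h^3 - 6*h^2 - h + 30)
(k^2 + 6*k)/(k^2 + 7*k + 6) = k/(k + 1)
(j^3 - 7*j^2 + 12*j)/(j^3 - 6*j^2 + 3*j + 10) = j*(j^2 - 7*j + 12)/(j^3 - 6*j^2 + 3*j + 10)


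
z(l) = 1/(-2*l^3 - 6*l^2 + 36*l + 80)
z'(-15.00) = 0.00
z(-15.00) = 0.00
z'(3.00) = 0.01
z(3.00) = 0.01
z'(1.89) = 0.00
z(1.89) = 0.01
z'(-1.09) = -0.03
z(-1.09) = 0.03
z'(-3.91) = 0.01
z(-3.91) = -0.03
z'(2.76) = 0.01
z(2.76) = 0.01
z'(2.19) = 0.00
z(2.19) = 0.01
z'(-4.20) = 0.02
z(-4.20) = -0.03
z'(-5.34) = 0.16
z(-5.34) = 0.05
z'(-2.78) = -0.04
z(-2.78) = -0.04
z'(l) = (6*l^2 + 12*l - 36)/(-2*l^3 - 6*l^2 + 36*l + 80)^2 = 3*(l^2 + 2*l - 6)/(2*(l^3 + 3*l^2 - 18*l - 40)^2)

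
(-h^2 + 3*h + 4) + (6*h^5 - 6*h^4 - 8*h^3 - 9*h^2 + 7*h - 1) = 6*h^5 - 6*h^4 - 8*h^3 - 10*h^2 + 10*h + 3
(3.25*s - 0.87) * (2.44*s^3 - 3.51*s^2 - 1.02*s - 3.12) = 7.93*s^4 - 13.5303*s^3 - 0.2613*s^2 - 9.2526*s + 2.7144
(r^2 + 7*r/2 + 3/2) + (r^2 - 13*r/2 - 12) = 2*r^2 - 3*r - 21/2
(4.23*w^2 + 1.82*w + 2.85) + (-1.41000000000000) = 4.23*w^2 + 1.82*w + 1.44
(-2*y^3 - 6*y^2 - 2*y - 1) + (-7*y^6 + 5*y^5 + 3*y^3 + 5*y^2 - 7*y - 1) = -7*y^6 + 5*y^5 + y^3 - y^2 - 9*y - 2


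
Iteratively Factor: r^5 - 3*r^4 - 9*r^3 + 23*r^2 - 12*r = (r - 4)*(r^4 + r^3 - 5*r^2 + 3*r) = r*(r - 4)*(r^3 + r^2 - 5*r + 3) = r*(r - 4)*(r - 1)*(r^2 + 2*r - 3) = r*(r - 4)*(r - 1)^2*(r + 3)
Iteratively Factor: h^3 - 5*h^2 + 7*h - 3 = (h - 1)*(h^2 - 4*h + 3) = (h - 3)*(h - 1)*(h - 1)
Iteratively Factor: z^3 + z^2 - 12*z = (z)*(z^2 + z - 12) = z*(z - 3)*(z + 4)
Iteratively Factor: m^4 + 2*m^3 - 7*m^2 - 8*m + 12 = (m + 3)*(m^3 - m^2 - 4*m + 4) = (m - 2)*(m + 3)*(m^2 + m - 2) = (m - 2)*(m - 1)*(m + 3)*(m + 2)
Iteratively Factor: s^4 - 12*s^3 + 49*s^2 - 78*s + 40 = (s - 5)*(s^3 - 7*s^2 + 14*s - 8) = (s - 5)*(s - 2)*(s^2 - 5*s + 4) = (s - 5)*(s - 2)*(s - 1)*(s - 4)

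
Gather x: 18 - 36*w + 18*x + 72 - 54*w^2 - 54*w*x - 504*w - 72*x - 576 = -54*w^2 - 540*w + x*(-54*w - 54) - 486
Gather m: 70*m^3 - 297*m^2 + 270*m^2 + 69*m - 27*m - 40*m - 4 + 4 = 70*m^3 - 27*m^2 + 2*m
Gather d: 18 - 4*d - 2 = 16 - 4*d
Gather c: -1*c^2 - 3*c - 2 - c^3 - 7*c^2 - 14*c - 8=-c^3 - 8*c^2 - 17*c - 10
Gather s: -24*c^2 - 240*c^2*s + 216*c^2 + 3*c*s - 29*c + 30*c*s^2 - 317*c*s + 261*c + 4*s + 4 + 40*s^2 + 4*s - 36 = 192*c^2 + 232*c + s^2*(30*c + 40) + s*(-240*c^2 - 314*c + 8) - 32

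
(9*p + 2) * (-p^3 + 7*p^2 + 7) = -9*p^4 + 61*p^3 + 14*p^2 + 63*p + 14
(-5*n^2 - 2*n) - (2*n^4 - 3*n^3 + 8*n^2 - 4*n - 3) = -2*n^4 + 3*n^3 - 13*n^2 + 2*n + 3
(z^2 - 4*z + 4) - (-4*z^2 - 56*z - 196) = 5*z^2 + 52*z + 200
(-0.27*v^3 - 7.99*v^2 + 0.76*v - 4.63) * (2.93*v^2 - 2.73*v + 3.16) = -0.7911*v^5 - 22.6736*v^4 + 23.1863*v^3 - 40.8891*v^2 + 15.0415*v - 14.6308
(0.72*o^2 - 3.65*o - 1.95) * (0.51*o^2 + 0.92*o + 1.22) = 0.3672*o^4 - 1.1991*o^3 - 3.4741*o^2 - 6.247*o - 2.379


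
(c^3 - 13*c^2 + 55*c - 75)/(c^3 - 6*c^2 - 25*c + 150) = (c^2 - 8*c + 15)/(c^2 - c - 30)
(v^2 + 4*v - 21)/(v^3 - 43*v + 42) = (v - 3)/(v^2 - 7*v + 6)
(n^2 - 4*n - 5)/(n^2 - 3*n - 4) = (n - 5)/(n - 4)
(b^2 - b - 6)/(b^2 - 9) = (b + 2)/(b + 3)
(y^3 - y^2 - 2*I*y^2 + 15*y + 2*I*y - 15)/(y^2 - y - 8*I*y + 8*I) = (y^2 - 2*I*y + 15)/(y - 8*I)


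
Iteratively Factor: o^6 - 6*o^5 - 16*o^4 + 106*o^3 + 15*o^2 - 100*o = (o - 1)*(o^5 - 5*o^4 - 21*o^3 + 85*o^2 + 100*o) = (o - 1)*(o + 4)*(o^4 - 9*o^3 + 15*o^2 + 25*o) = (o - 5)*(o - 1)*(o + 4)*(o^3 - 4*o^2 - 5*o) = (o - 5)^2*(o - 1)*(o + 4)*(o^2 + o) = o*(o - 5)^2*(o - 1)*(o + 4)*(o + 1)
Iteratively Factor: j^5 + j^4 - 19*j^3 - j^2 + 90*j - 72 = (j - 3)*(j^4 + 4*j^3 - 7*j^2 - 22*j + 24) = (j - 3)*(j + 3)*(j^3 + j^2 - 10*j + 8) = (j - 3)*(j - 1)*(j + 3)*(j^2 + 2*j - 8) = (j - 3)*(j - 2)*(j - 1)*(j + 3)*(j + 4)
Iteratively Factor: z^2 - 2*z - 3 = (z - 3)*(z + 1)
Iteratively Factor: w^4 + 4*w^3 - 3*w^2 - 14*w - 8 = (w + 4)*(w^3 - 3*w - 2) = (w - 2)*(w + 4)*(w^2 + 2*w + 1) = (w - 2)*(w + 1)*(w + 4)*(w + 1)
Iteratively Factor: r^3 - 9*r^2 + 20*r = (r - 4)*(r^2 - 5*r) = r*(r - 4)*(r - 5)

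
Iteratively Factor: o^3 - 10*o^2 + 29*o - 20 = (o - 5)*(o^2 - 5*o + 4) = (o - 5)*(o - 4)*(o - 1)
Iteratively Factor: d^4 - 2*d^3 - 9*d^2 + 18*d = (d - 2)*(d^3 - 9*d) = (d - 2)*(d + 3)*(d^2 - 3*d) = (d - 3)*(d - 2)*(d + 3)*(d)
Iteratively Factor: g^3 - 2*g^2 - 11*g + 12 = (g - 1)*(g^2 - g - 12) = (g - 1)*(g + 3)*(g - 4)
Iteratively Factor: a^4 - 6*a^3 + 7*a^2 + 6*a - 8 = (a - 1)*(a^3 - 5*a^2 + 2*a + 8) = (a - 4)*(a - 1)*(a^2 - a - 2) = (a - 4)*(a - 2)*(a - 1)*(a + 1)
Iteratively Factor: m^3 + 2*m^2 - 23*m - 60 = (m - 5)*(m^2 + 7*m + 12) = (m - 5)*(m + 4)*(m + 3)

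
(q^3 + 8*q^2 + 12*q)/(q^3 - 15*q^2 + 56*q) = (q^2 + 8*q + 12)/(q^2 - 15*q + 56)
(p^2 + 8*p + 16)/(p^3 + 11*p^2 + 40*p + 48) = 1/(p + 3)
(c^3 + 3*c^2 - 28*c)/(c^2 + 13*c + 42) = c*(c - 4)/(c + 6)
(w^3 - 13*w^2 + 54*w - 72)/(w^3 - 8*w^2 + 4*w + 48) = (w - 3)/(w + 2)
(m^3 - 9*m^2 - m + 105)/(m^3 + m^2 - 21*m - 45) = (m - 7)/(m + 3)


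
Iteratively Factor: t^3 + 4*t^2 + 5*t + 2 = (t + 1)*(t^2 + 3*t + 2) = (t + 1)^2*(t + 2)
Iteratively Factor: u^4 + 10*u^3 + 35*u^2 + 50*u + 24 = (u + 2)*(u^3 + 8*u^2 + 19*u + 12) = (u + 2)*(u + 3)*(u^2 + 5*u + 4) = (u + 1)*(u + 2)*(u + 3)*(u + 4)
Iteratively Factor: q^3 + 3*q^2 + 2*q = (q)*(q^2 + 3*q + 2) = q*(q + 2)*(q + 1)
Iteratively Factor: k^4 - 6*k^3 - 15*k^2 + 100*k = (k + 4)*(k^3 - 10*k^2 + 25*k) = k*(k + 4)*(k^2 - 10*k + 25) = k*(k - 5)*(k + 4)*(k - 5)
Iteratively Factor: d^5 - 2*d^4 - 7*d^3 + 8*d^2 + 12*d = (d - 3)*(d^4 + d^3 - 4*d^2 - 4*d) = (d - 3)*(d + 1)*(d^3 - 4*d) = (d - 3)*(d - 2)*(d + 1)*(d^2 + 2*d) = (d - 3)*(d - 2)*(d + 1)*(d + 2)*(d)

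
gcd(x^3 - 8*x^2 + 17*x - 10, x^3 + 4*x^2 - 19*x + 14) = x^2 - 3*x + 2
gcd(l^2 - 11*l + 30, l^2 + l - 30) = l - 5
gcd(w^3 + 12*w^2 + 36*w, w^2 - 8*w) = w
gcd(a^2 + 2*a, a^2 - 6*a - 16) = a + 2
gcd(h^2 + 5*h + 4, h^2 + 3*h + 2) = h + 1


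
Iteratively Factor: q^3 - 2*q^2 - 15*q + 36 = (q - 3)*(q^2 + q - 12) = (q - 3)*(q + 4)*(q - 3)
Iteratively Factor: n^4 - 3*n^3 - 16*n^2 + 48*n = (n + 4)*(n^3 - 7*n^2 + 12*n) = (n - 3)*(n + 4)*(n^2 - 4*n) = (n - 4)*(n - 3)*(n + 4)*(n)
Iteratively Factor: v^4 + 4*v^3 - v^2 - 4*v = (v - 1)*(v^3 + 5*v^2 + 4*v) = v*(v - 1)*(v^2 + 5*v + 4) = v*(v - 1)*(v + 4)*(v + 1)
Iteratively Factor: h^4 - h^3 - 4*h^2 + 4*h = (h - 1)*(h^3 - 4*h) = h*(h - 1)*(h^2 - 4) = h*(h - 1)*(h + 2)*(h - 2)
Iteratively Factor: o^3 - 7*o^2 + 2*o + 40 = (o - 5)*(o^2 - 2*o - 8) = (o - 5)*(o + 2)*(o - 4)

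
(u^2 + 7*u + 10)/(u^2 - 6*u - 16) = (u + 5)/(u - 8)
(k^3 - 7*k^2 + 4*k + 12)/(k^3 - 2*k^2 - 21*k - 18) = (k - 2)/(k + 3)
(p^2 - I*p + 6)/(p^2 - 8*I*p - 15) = (p + 2*I)/(p - 5*I)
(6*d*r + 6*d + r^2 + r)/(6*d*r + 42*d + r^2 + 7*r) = (r + 1)/(r + 7)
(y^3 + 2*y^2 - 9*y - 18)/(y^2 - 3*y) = y + 5 + 6/y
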